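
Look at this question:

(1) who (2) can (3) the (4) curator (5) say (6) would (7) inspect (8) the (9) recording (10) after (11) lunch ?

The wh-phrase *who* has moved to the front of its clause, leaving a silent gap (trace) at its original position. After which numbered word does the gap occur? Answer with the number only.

5

Pre-movement form: The curator can say who would inspect the recording after lunch.
'who' is the subject of the clause embedded under 'say'. Fronting leaves a gap immediately after 'say':
Who can the curator say ___ would inspect the recording after lunch?
'say' is word 5.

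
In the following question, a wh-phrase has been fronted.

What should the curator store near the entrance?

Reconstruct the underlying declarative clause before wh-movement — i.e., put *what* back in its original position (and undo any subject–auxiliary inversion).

The filler 'what' is interpreted as the direct object of 'store'. Wh-movement fronts it, leaving a gap right after 'store':
What should the curator store ___ near the entrance?

The curator should store what near the entrance.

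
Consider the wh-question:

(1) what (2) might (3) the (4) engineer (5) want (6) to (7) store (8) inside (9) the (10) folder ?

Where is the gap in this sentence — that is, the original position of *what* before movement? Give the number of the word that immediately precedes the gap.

Pre-movement form: The engineer might want to store what inside the folder.
The filler 'what' is interpreted as the direct object of 'store'. Fronting leaves a gap immediately after 'store':
What might the engineer want to store ___ inside the folder?
'store' is word 7.

7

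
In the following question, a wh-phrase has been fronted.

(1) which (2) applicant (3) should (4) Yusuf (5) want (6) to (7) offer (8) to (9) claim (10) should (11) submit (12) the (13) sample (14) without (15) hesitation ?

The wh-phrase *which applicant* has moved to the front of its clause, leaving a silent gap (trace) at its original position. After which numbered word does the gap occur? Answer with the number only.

9

Before movement: Yusuf should want to offer to claim which applicant should submit the sample without hesitation.
'which applicant' is the subject of the clause embedded under 'claim'. It moves to the left edge, and the trace sits right after 'claim':
Which applicant should Yusuf want to offer to claim ___ should submit the sample without hesitation?
'claim' is word 9.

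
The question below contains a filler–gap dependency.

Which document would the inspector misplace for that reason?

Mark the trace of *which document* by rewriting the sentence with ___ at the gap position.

Underlying clause: The inspector would misplace which document for that reason.
The filler 'which document' is interpreted as the direct object of 'misplace'. The gap is right after 'misplace'.

Which document would the inspector misplace ___ for that reason?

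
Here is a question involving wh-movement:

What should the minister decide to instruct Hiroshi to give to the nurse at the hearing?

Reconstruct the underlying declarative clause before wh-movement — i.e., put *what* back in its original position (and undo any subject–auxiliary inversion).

The filler 'what' is interpreted as the direct object of 'give'. Fronting leaves a gap immediately after 'give':
What should the minister decide to instruct Hiroshi to give ___ to the nurse at the hearing?

The minister should decide to instruct Hiroshi to give what to the nurse at the hearing.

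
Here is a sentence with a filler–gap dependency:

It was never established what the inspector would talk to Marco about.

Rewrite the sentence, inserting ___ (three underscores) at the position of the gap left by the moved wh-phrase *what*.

In situ: The inspector would talk to Marco about what.
The filler 'what' is interpreted as the object of the preposition 'about'. The gap is right after 'about'.

It was never established what the inspector would talk to Marco about ___.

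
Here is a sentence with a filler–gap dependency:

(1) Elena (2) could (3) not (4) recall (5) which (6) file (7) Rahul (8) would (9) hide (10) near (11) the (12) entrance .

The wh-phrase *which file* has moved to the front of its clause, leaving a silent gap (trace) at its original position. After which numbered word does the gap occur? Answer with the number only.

Pre-movement form: Rahul would hide which file near the entrance.
'which file' functions as the direct object of 'hide'. Fronting leaves a gap immediately after 'hide':
Elena could not recall which file Rahul would hide ___ near the entrance.
'hide' is word 9.

9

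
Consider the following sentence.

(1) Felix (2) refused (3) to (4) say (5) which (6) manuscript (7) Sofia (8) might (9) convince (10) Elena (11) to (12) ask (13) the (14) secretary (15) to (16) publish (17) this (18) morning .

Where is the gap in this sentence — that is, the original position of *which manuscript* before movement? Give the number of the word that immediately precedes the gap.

16

Pre-movement form: Sofia might convince Elena to ask the secretary to publish which manuscript this morning.
The filler 'which manuscript' is interpreted as the direct object of 'publish'. Wh-movement fronts it, leaving a gap right after 'publish':
Felix refused to say which manuscript Sofia might convince Elena to ask the secretary to publish ___ this morning.
'publish' is word 16.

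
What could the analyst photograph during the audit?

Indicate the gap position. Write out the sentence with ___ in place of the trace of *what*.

What could the analyst photograph ___ during the audit?

In situ: The analyst could photograph what during the audit.
The filler 'what' is interpreted as the direct object of 'photograph'. The gap is right after 'photograph'.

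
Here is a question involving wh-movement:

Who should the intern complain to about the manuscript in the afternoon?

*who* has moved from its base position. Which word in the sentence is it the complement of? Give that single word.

to

Underlying clause: The intern should complain to who about the manuscript in the afternoon.
'who' functions as the object of the preposition 'to'. It moves to the left edge, and the trace sits right after 'to':
Who should the intern complain to ___ about the manuscript in the afternoon?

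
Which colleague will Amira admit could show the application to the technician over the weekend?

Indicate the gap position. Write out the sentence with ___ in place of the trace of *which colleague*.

Which colleague will Amira admit ___ could show the application to the technician over the weekend?

Underlying clause: Amira will admit which colleague could show the application to the technician over the weekend.
'which colleague' functions as the subject of the clause embedded under 'admit'. The gap is right after 'admit'.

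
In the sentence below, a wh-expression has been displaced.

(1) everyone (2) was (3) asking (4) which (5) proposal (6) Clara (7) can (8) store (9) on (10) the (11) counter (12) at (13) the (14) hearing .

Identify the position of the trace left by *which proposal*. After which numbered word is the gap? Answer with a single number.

Pre-movement form: Clara can store which proposal on the counter at the hearing.
The filler 'which proposal' is interpreted as the direct object of 'store'. It moves to the left edge, and the trace sits right after 'store':
Everyone was asking which proposal Clara can store ___ on the counter at the hearing.
'store' is word 8.

8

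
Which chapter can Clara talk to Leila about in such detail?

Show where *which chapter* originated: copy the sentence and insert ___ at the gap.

Underlying clause: Clara can talk to Leila about which chapter in such detail.
The filler 'which chapter' is interpreted as the object of the preposition 'about'. The gap is right after 'about'.

Which chapter can Clara talk to Leila about ___ in such detail?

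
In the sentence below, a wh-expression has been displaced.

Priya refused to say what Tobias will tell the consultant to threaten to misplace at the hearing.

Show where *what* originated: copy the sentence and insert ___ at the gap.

Pre-movement form: Tobias will tell the consultant to threaten to misplace what at the hearing.
The filler 'what' is interpreted as the direct object of 'misplace'. The gap is right after 'misplace'.

Priya refused to say what Tobias will tell the consultant to threaten to misplace ___ at the hearing.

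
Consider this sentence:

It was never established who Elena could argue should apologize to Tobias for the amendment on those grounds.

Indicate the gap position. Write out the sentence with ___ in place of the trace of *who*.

It was never established who Elena could argue ___ should apologize to Tobias for the amendment on those grounds.

Underlying clause: Elena could argue who should apologize to Tobias for the amendment on those grounds.
The filler 'who' is interpreted as the subject of the clause embedded under 'argue'. The gap is right after 'argue'.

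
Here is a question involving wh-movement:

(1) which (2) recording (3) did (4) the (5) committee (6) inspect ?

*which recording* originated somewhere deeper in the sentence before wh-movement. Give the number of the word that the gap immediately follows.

6

Before movement: The committee did inspect which recording.
'which recording' is the direct object of 'inspect'. Fronting leaves a gap immediately after 'inspect':
Which recording did the committee inspect ___?
'inspect' is word 6.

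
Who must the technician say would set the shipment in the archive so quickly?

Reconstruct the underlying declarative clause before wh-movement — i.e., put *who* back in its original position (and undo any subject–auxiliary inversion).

'who' is the subject of the clause embedded under 'say'. Fronting leaves a gap immediately after 'say':
Who must the technician say ___ would set the shipment in the archive so quickly?

The technician must say who would set the shipment in the archive so quickly.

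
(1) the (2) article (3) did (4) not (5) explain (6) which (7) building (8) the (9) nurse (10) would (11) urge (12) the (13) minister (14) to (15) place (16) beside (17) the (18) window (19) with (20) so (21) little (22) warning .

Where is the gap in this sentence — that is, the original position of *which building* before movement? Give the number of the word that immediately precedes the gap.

Pre-movement form: The nurse would urge the minister to place which building beside the window with so little warning.
'which building' is the direct object of 'place'. Wh-movement fronts it, leaving a gap right after 'place':
The article did not explain which building the nurse would urge the minister to place ___ beside the window with so little warning.
'place' is word 15.

15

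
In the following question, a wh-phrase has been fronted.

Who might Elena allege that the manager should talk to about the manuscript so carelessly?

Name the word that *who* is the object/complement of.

to

Underlying clause: Elena might allege that the manager should talk to who about the manuscript so carelessly.
'who' is the object of the preposition 'to'. It moves to the left edge, and the trace sits right after 'to':
Who might Elena allege that the manager should talk to ___ about the manuscript so carelessly?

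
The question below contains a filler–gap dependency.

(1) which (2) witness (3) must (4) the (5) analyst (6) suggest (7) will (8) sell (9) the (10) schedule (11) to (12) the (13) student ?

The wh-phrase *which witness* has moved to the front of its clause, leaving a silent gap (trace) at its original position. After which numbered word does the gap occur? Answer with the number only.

6

In situ: The analyst must suggest which witness will sell the schedule to the student.
'which witness' is the subject of the clause embedded under 'suggest'. It moves to the left edge, and the trace sits right after 'suggest':
Which witness must the analyst suggest ___ will sell the schedule to the student?
'suggest' is word 6.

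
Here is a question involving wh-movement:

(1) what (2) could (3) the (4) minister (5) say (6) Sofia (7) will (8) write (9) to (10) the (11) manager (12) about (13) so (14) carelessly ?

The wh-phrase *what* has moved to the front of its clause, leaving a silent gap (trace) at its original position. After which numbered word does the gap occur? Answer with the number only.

12

Pre-movement form: The minister could say Sofia will write to the manager about what so carelessly.
The filler 'what' is interpreted as the object of the preposition 'about'. Wh-movement fronts it, leaving a gap right after 'about':
What could the minister say Sofia will write to the manager about ___ so carelessly?
'about' is word 12.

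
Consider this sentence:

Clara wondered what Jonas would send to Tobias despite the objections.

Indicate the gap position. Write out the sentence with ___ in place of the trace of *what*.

Pre-movement form: Jonas would send what to Tobias despite the objections.
The filler 'what' is interpreted as the direct object of 'send'. The gap is right after 'send'.

Clara wondered what Jonas would send ___ to Tobias despite the objections.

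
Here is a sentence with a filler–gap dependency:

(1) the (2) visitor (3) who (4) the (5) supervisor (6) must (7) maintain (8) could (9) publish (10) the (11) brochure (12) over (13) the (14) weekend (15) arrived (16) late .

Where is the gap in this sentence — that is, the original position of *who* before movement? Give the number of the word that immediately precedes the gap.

7

The filler 'who' is interpreted as the subject of the clause embedded under 'maintain'. Fronting leaves a gap immediately after 'maintain':
The visitor who the supervisor must maintain ___ could publish the brochure over the weekend arrived late.
'maintain' is word 7.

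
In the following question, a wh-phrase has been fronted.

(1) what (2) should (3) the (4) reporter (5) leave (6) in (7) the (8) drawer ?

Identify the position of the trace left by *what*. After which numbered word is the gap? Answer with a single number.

5

In situ: The reporter should leave what in the drawer.
'what' functions as the direct object of 'leave'. Wh-movement fronts it, leaving a gap right after 'leave':
What should the reporter leave ___ in the drawer?
'leave' is word 5.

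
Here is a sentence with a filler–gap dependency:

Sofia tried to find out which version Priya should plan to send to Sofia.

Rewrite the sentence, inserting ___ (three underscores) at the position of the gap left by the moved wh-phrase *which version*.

Before movement: Priya should plan to send which version to Sofia.
The filler 'which version' is interpreted as the direct object of 'send'. The gap is right after 'send'.

Sofia tried to find out which version Priya should plan to send ___ to Sofia.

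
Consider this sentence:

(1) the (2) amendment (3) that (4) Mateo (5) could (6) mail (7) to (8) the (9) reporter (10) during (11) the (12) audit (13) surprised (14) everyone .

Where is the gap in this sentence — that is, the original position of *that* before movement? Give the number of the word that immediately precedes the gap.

6

'that' functions as the direct object of 'mail'. Fronting leaves a gap immediately after 'mail':
The amendment that Mateo could mail ___ to the reporter during the audit surprised everyone.
'mail' is word 6.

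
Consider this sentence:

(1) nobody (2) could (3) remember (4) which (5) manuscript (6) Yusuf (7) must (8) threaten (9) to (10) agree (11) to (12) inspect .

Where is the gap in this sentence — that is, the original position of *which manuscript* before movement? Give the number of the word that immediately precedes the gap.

12

Before movement: Yusuf must threaten to agree to inspect which manuscript.
'which manuscript' functions as the direct object of 'inspect'. Fronting leaves a gap immediately after 'inspect':
Nobody could remember which manuscript Yusuf must threaten to agree to inspect ___.
'inspect' is word 12.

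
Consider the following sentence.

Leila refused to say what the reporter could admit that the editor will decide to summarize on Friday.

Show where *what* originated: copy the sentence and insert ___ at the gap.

Leila refused to say what the reporter could admit that the editor will decide to summarize ___ on Friday.

In situ: The reporter could admit that the editor will decide to summarize what on Friday.
'what' is the direct object of 'summarize'. The gap is right after 'summarize'.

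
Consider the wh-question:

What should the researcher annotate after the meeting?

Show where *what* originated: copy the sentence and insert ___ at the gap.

In situ: The researcher should annotate what after the meeting.
'what' functions as the direct object of 'annotate'. The gap is right after 'annotate'.

What should the researcher annotate ___ after the meeting?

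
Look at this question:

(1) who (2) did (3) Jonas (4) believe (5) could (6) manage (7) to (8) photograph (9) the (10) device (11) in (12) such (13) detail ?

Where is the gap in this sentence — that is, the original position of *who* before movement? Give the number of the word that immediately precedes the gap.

4

Before movement: Jonas did believe who could manage to photograph the device in such detail.
The filler 'who' is interpreted as the subject of the clause embedded under 'believe'. Fronting leaves a gap immediately after 'believe':
Who did Jonas believe ___ could manage to photograph the device in such detail?
'believe' is word 4.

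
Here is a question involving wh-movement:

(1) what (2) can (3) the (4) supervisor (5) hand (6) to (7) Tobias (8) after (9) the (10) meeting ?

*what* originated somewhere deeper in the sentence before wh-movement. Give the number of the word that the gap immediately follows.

Underlying clause: The supervisor can hand what to Tobias after the meeting.
'what' functions as the direct object of 'hand'. Fronting leaves a gap immediately after 'hand':
What can the supervisor hand ___ to Tobias after the meeting?
'hand' is word 5.

5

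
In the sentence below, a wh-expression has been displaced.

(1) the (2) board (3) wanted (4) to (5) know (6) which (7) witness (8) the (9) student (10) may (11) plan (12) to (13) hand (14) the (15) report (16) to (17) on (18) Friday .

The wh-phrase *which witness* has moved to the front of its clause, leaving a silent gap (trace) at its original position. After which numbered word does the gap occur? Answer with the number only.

Pre-movement form: The student may plan to hand the report to which witness on Friday.
'which witness' functions as the object of the preposition 'to' (recipient of 'hand'). It moves to the left edge, and the trace sits right after 'to':
The board wanted to know which witness the student may plan to hand the report to ___ on Friday.
'to' is word 16.

16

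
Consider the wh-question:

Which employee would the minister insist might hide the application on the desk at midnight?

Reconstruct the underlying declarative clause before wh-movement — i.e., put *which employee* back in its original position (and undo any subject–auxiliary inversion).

The minister would insist which employee might hide the application on the desk at midnight.

'which employee' is the subject of the clause embedded under 'insist'. Fronting leaves a gap immediately after 'insist':
Which employee would the minister insist ___ might hide the application on the desk at midnight?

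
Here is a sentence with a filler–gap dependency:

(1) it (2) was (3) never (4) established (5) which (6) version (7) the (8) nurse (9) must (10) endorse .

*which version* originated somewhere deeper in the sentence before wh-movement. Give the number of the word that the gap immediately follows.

Pre-movement form: The nurse must endorse which version.
The filler 'which version' is interpreted as the direct object of 'endorse'. It moves to the left edge, and the trace sits right after 'endorse':
It was never established which version the nurse must endorse ___.
'endorse' is word 10.

10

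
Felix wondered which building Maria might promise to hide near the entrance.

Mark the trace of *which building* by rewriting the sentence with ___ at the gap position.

In situ: Maria might promise to hide which building near the entrance.
'which building' functions as the direct object of 'hide'. The gap is right after 'hide'.

Felix wondered which building Maria might promise to hide ___ near the entrance.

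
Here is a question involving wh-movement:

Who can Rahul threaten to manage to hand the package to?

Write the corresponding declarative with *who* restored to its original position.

Rahul can threaten to manage to hand the package to who.

'who' functions as the object of the preposition 'to' (recipient of 'hand'). Wh-movement fronts it, leaving a gap right after 'to':
Who can Rahul threaten to manage to hand the package to ___?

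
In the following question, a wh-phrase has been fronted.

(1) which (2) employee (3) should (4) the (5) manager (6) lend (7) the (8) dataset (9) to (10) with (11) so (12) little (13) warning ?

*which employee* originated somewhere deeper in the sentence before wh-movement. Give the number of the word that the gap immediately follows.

9

In situ: The manager should lend the dataset to which employee with so little warning.
'which employee' functions as the object of the preposition 'to' (recipient of 'lend'). Wh-movement fronts it, leaving a gap right after 'to':
Which employee should the manager lend the dataset to ___ with so little warning?
'to' is word 9.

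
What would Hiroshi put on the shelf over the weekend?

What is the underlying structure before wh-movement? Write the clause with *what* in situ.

'what' functions as the direct object of 'put'. Wh-movement fronts it, leaving a gap right after 'put':
What would Hiroshi put ___ on the shelf over the weekend?

Hiroshi would put what on the shelf over the weekend.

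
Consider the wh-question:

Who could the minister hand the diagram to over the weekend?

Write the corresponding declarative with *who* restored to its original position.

The filler 'who' is interpreted as the object of the preposition 'to' (recipient of 'hand'). It moves to the left edge, and the trace sits right after 'to':
Who could the minister hand the diagram to ___ over the weekend?

The minister could hand the diagram to who over the weekend.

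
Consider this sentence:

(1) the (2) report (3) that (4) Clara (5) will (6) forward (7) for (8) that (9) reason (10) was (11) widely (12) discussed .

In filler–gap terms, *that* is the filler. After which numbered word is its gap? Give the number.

6

'that' functions as the direct object of 'forward'. Wh-movement fronts it, leaving a gap right after 'forward':
The report that Clara will forward ___ for that reason was widely discussed.
'forward' is word 6.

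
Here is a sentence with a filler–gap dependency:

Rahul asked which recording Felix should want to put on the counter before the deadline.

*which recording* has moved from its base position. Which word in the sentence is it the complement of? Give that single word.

In situ: Felix should want to put which recording on the counter before the deadline.
The filler 'which recording' is interpreted as the direct object of 'put'. Fronting leaves a gap immediately after 'put':
Rahul asked which recording Felix should want to put ___ on the counter before the deadline.

put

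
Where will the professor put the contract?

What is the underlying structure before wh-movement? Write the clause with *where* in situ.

The professor will put the contract where.

'where' is the locative complement of 'put'. Wh-movement fronts it, leaving a gap right after 'contract':
Where will the professor put the contract ___?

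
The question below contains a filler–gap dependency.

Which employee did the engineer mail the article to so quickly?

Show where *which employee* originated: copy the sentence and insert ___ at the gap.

Which employee did the engineer mail the article to ___ so quickly?

In situ: The engineer did mail the article to which employee so quickly.
'which employee' functions as the object of the preposition 'to' (recipient of 'mail'). The gap is right after 'to'.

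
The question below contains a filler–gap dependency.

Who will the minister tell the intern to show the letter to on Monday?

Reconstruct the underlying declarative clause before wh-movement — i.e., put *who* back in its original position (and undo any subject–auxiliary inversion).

'who' functions as the object of the preposition 'to' (recipient of 'show'). It moves to the left edge, and the trace sits right after 'to':
Who will the minister tell the intern to show the letter to ___ on Monday?

The minister will tell the intern to show the letter to who on Monday.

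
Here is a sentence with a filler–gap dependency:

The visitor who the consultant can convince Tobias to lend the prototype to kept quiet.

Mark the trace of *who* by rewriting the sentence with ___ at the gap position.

The visitor who the consultant can convince Tobias to lend the prototype to ___ kept quiet.

'who' functions as the object of the preposition 'to' (recipient of 'lend'). The gap is right after 'to'.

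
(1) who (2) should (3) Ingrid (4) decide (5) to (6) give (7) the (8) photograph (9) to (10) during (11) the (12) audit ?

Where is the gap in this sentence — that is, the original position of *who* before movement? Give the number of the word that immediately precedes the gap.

Underlying clause: Ingrid should decide to give the photograph to who during the audit.
The filler 'who' is interpreted as the object of the preposition 'to' (recipient of 'give'). It moves to the left edge, and the trace sits right after 'to':
Who should Ingrid decide to give the photograph to ___ during the audit?
'to' is word 9.

9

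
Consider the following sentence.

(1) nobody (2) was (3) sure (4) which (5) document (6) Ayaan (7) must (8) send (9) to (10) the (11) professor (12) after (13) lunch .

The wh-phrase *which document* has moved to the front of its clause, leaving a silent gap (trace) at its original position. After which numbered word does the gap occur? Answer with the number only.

Pre-movement form: Ayaan must send which document to the professor after lunch.
The filler 'which document' is interpreted as the direct object of 'send'. Wh-movement fronts it, leaving a gap right after 'send':
Nobody was sure which document Ayaan must send ___ to the professor after lunch.
'send' is word 8.

8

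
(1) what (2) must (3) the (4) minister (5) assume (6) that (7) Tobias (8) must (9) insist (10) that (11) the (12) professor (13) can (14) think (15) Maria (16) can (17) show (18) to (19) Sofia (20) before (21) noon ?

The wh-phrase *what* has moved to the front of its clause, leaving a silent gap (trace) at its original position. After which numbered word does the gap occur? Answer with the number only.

17

Before movement: The minister must assume that Tobias must insist that the professor can think Maria can show what to Sofia before noon.
The filler 'what' is interpreted as the direct object of 'show'. Wh-movement fronts it, leaving a gap right after 'show':
What must the minister assume that Tobias must insist that the professor can think Maria can show ___ to Sofia before noon?
'show' is word 17.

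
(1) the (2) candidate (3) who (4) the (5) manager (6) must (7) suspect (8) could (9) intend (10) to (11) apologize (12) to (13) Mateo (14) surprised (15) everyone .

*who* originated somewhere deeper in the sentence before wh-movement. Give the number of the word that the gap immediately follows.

7

'who' is the subject of the clause embedded under 'suspect'. Fronting leaves a gap immediately after 'suspect':
The candidate who the manager must suspect ___ could intend to apologize to Mateo surprised everyone.
'suspect' is word 7.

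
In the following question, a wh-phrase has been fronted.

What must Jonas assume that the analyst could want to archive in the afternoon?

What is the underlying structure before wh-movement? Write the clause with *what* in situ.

Jonas must assume that the analyst could want to archive what in the afternoon.

'what' functions as the direct object of 'archive'. Fronting leaves a gap immediately after 'archive':
What must Jonas assume that the analyst could want to archive ___ in the afternoon?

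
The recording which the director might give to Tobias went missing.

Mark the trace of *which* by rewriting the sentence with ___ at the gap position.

The recording which the director might give ___ to Tobias went missing.

The filler 'which' is interpreted as the direct object of 'give'. The gap is right after 'give'.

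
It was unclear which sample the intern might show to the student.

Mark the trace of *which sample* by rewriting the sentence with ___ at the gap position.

It was unclear which sample the intern might show ___ to the student.

Before movement: The intern might show which sample to the student.
'which sample' is the direct object of 'show'. The gap is right after 'show'.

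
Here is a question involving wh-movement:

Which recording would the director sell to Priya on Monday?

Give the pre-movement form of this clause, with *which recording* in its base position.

The director would sell which recording to Priya on Monday.

'which recording' is the direct object of 'sell'. Wh-movement fronts it, leaving a gap right after 'sell':
Which recording would the director sell ___ to Priya on Monday?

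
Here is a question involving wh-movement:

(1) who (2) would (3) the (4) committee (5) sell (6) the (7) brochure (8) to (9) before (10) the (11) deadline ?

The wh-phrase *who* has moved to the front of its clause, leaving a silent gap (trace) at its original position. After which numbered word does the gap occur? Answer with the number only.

Pre-movement form: The committee would sell the brochure to who before the deadline.
The filler 'who' is interpreted as the object of the preposition 'to' (recipient of 'sell'). It moves to the left edge, and the trace sits right after 'to':
Who would the committee sell the brochure to ___ before the deadline?
'to' is word 8.

8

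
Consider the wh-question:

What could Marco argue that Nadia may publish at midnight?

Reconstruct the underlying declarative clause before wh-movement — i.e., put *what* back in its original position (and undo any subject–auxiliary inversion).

The filler 'what' is interpreted as the direct object of 'publish'. It moves to the left edge, and the trace sits right after 'publish':
What could Marco argue that Nadia may publish ___ at midnight?

Marco could argue that Nadia may publish what at midnight.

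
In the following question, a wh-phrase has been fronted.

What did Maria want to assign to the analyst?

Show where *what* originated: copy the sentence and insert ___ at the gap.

In situ: Maria did want to assign what to the analyst.
'what' is the direct object of 'assign'. The gap is right after 'assign'.

What did Maria want to assign ___ to the analyst?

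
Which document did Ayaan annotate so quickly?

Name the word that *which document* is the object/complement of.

annotate

Pre-movement form: Ayaan did annotate which document so quickly.
'which document' is the direct object of 'annotate'. It moves to the left edge, and the trace sits right after 'annotate':
Which document did Ayaan annotate ___ so quickly?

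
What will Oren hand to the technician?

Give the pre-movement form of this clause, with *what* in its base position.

Oren will hand what to the technician.

'what' is the direct object of 'hand'. Wh-movement fronts it, leaving a gap right after 'hand':
What will Oren hand ___ to the technician?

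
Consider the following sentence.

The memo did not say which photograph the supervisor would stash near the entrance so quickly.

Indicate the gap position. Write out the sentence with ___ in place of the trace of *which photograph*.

The memo did not say which photograph the supervisor would stash ___ near the entrance so quickly.

Before movement: The supervisor would stash which photograph near the entrance so quickly.
'which photograph' is the direct object of 'stash'. The gap is right after 'stash'.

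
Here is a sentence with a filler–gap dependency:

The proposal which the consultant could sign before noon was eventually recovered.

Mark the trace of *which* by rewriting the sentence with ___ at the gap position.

The proposal which the consultant could sign ___ before noon was eventually recovered.

'which' functions as the direct object of 'sign'. The gap is right after 'sign'.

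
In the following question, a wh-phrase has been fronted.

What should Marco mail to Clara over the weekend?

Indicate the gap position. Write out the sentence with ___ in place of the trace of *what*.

What should Marco mail ___ to Clara over the weekend?

Underlying clause: Marco should mail what to Clara over the weekend.
'what' is the direct object of 'mail'. The gap is right after 'mail'.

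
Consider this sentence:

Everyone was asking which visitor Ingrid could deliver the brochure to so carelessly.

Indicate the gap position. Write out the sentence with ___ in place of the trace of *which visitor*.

Underlying clause: Ingrid could deliver the brochure to which visitor so carelessly.
'which visitor' is the object of the preposition 'to' (recipient of 'deliver'). The gap is right after 'to'.

Everyone was asking which visitor Ingrid could deliver the brochure to ___ so carelessly.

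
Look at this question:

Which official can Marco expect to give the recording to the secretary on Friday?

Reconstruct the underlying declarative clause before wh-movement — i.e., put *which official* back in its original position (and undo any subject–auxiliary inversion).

'which official' is the direct object of 'expect'. Fronting leaves a gap immediately after 'expect':
Which official can Marco expect ___ to give the recording to the secretary on Friday?

Marco can expect which official to give the recording to the secretary on Friday.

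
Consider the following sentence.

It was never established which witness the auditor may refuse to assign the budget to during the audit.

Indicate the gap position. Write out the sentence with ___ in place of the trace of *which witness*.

It was never established which witness the auditor may refuse to assign the budget to ___ during the audit.

In situ: The auditor may refuse to assign the budget to which witness during the audit.
The filler 'which witness' is interpreted as the object of the preposition 'to' (recipient of 'assign'). The gap is right after 'to'.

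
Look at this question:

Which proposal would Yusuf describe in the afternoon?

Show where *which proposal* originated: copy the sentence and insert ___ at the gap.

Which proposal would Yusuf describe ___ in the afternoon?

Underlying clause: Yusuf would describe which proposal in the afternoon.
The filler 'which proposal' is interpreted as the direct object of 'describe'. The gap is right after 'describe'.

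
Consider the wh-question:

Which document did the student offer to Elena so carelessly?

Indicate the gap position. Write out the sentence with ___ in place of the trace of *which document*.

Which document did the student offer ___ to Elena so carelessly?

Before movement: The student did offer which document to Elena so carelessly.
'which document' is the direct object of 'offer'. The gap is right after 'offer'.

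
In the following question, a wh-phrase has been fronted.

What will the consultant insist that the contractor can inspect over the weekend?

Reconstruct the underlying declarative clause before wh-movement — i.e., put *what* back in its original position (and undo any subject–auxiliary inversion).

'what' functions as the direct object of 'inspect'. Fronting leaves a gap immediately after 'inspect':
What will the consultant insist that the contractor can inspect ___ over the weekend?

The consultant will insist that the contractor can inspect what over the weekend.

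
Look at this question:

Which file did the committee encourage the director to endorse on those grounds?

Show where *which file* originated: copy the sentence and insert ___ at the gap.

Before movement: The committee did encourage the director to endorse which file on those grounds.
'which file' functions as the direct object of 'endorse'. The gap is right after 'endorse'.

Which file did the committee encourage the director to endorse ___ on those grounds?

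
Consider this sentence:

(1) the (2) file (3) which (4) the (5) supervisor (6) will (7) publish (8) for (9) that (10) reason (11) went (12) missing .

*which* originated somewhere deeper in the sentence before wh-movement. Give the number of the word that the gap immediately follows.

The filler 'which' is interpreted as the direct object of 'publish'. It moves to the left edge, and the trace sits right after 'publish':
The file which the supervisor will publish ___ for that reason went missing.
'publish' is word 7.

7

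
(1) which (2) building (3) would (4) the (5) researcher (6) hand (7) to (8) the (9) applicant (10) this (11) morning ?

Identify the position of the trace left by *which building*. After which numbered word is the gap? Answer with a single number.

Underlying clause: The researcher would hand which building to the applicant this morning.
'which building' functions as the direct object of 'hand'. It moves to the left edge, and the trace sits right after 'hand':
Which building would the researcher hand ___ to the applicant this morning?
'hand' is word 6.

6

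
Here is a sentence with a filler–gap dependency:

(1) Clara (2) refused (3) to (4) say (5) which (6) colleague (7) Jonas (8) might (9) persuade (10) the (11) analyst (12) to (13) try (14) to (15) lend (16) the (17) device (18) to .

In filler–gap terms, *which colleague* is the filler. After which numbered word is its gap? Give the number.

Before movement: Jonas might persuade the analyst to try to lend the device to which colleague.
'which colleague' is the object of the preposition 'to' (recipient of 'lend'). Fronting leaves a gap immediately after 'to':
Clara refused to say which colleague Jonas might persuade the analyst to try to lend the device to ___.
'to' is word 18.

18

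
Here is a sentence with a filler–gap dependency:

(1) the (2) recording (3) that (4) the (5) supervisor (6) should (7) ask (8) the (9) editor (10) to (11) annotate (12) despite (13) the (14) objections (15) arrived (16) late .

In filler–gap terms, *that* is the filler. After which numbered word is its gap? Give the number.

'that' functions as the direct object of 'annotate'. It moves to the left edge, and the trace sits right after 'annotate':
The recording that the supervisor should ask the editor to annotate ___ despite the objections arrived late.
'annotate' is word 11.

11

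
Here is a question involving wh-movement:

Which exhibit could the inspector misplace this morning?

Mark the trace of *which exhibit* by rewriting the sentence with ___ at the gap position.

Which exhibit could the inspector misplace ___ this morning?

Before movement: The inspector could misplace which exhibit this morning.
'which exhibit' is the direct object of 'misplace'. The gap is right after 'misplace'.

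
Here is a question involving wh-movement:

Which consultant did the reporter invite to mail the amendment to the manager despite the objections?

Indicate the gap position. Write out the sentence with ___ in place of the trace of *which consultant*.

Which consultant did the reporter invite ___ to mail the amendment to the manager despite the objections?

Pre-movement form: The reporter did invite which consultant to mail the amendment to the manager despite the objections.
'which consultant' functions as the direct object of 'invite'. The gap is right after 'invite'.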